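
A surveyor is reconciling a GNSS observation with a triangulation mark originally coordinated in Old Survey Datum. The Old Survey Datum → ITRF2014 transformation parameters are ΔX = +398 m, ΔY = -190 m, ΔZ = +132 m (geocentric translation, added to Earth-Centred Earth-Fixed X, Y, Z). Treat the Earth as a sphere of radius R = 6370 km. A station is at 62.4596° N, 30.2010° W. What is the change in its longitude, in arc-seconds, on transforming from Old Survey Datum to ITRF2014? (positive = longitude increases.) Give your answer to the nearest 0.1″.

Δλ = 2.5″

sin φ = 0.886685, cos φ = 0.462374, sin λ = -0.503035, cos λ = 0.864266.
East component: ΔE = −sin λ·ΔX + cos λ·ΔY = −(-0.503035)(398) + (0.864266)(-190) = 36.00 m.
1° of latitude spans πR/180 = 111177 m; at latitude φ, 1° of longitude spans that × cos φ = 51405.6 m, so Δλ = 36.00 / 51405.6 × 3600 = 2.521″.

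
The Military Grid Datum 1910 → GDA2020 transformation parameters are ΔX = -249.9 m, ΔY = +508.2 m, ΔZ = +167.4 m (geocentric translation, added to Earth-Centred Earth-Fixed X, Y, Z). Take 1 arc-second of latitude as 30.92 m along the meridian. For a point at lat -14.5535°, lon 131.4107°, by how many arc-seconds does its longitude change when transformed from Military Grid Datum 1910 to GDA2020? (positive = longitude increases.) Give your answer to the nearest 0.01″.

sin φ = -0.251284, cos φ = 0.967913, sin λ = 0.749988, cos λ = -0.661452.
East component: ΔE = −sin λ·ΔX + cos λ·ΔY = −(0.749988)(-249.9) + (-0.661452)(508.2) = -148.73 m.
1° of latitude spans 3600 × 30.92 = 111312 m; at latitude φ, 1° of longitude spans that × cos φ = 107740.4 m, so Δλ = -148.73 / 107740.4 × 3600 = -4.970″.

Δλ = -4.97″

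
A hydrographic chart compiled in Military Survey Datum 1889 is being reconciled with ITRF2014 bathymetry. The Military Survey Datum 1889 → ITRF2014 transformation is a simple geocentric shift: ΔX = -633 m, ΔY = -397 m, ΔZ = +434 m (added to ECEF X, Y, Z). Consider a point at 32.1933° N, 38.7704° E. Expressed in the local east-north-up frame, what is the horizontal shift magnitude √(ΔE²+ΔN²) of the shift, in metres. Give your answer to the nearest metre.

768 m

At φ = 32.1933°, λ = 38.7704°: sin φ = 0.532777, cos φ = 0.846255, sin λ = 0.626201, cos λ = 0.779662.
ΔE = −sin λ·ΔX + cos λ·ΔY = −(0.626201)·(-633) + (0.779662)·(-397) = 86.86 m.
ΔN = −sin φ cos λ·ΔX − sin φ sin λ·ΔY + cos φ·ΔZ = −(0.532777)(0.779662)(-633) − (0.532777)(0.626201)(-397) + (0.846255)(434) = 762.66 m.
Horizontal magnitude = √(ΔE² + ΔN²) = √(86.86² + 762.66²) = 767.59 m.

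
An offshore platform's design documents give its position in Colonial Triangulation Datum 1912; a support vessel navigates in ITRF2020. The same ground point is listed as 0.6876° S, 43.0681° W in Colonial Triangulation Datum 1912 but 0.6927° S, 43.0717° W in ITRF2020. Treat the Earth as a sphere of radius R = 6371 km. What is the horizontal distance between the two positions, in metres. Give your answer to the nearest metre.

Δφ = -0.6927° − -0.6876° = -0.0051°; Δλ = -43.0717° − -43.0681° = -0.0036°.
1° along a meridian = πR/180 = 111195 m.
ΔN = Δφ × 111195 = -567.1 m; ΔE = Δλ × 111195 × cos(-0.6876°) = -0.0036 × 111195 × 0.999928 = -400.3 m.
Distance = √(ΔE² + ΔN²) = √((-400.3)² + (-567.1)²) = 694.1 m.

694 m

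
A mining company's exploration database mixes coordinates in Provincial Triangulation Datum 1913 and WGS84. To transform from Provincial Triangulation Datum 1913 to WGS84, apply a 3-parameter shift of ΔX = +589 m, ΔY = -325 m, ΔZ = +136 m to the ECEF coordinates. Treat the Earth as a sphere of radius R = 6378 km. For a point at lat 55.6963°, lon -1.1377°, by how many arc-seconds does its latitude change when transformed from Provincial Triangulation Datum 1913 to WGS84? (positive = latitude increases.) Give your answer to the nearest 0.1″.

sin φ = 0.826062, cos φ = 0.563579, sin λ = -0.019855, cos λ = 0.999803.
North component: ΔN = −sin φ cos λ·ΔX − sin φ sin λ·ΔY + cos φ·ΔZ = −(0.826062)(0.999803)(589) − (0.826062)(-0.019855)(-325) + (0.563579)(136) = -415.14 m.
1° of latitude spans πR/180 = 111317 m, so Δφ = -415.14 / 111317 × 3600 = -13.426″.

Δφ = -13.4″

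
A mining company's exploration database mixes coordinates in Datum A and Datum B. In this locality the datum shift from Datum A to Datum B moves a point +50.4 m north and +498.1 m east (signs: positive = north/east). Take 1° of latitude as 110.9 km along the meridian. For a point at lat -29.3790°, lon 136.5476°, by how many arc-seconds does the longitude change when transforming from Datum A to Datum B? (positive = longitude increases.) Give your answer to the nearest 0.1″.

Δλ = 18.6″

At latitude -29.3790°, cos φ = 0.871394.
1° of longitude at this latitude = 110.9 × cos φ = 96.64 km, so Δλ = 498.1 / 96637.6 = 0.0051543° = 18.556″.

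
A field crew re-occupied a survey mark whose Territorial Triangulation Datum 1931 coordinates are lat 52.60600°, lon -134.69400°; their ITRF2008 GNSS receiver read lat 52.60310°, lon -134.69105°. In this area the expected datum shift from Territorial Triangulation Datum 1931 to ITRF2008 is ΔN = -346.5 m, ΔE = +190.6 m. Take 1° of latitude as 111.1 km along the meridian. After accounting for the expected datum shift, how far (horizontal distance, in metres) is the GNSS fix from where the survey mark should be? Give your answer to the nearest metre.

Observed coordinate differences: Δφ = -0.00290°, Δλ = +0.00295°.
Converting to metres (1° lat = 111100 m, cos φ = 0.607293): observed ΔN = -322.2 m, observed ΔE = 199.0 m.
Subtracting the expected shift leaves a residual of -322.2 − (-346.5) = 24.3 m north and 199.0 − (190.6) = 8.4 m east.
Residual distance = √(24.3² + 8.4²) = 25.7 m.

26 m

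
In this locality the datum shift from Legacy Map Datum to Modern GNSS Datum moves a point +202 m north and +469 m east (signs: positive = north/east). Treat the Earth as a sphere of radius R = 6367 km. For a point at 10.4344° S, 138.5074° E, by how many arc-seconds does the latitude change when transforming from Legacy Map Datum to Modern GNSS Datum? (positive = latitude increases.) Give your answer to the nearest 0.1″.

On a sphere of radius R, 1 rad of latitude = R, so Δφ = ΔN / R = 202.0 / 6367000 = 3.1726e-05 rad = 6.544″.

Δφ = 6.5″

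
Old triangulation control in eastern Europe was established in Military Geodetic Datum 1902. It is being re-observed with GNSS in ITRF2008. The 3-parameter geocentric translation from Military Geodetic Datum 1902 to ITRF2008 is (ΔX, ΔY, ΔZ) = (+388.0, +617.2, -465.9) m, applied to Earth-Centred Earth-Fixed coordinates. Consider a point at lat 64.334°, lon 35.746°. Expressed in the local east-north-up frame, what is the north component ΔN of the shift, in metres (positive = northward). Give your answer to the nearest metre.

ΔN = -811 m

At φ = 64.334°, λ = 35.746°: sin φ = 0.901334, cos φ = 0.433124, sin λ = 0.584193, cos λ = 0.811615.
ΔN = −sin φ cos λ·ΔX − sin φ sin λ·ΔY + cos φ·ΔZ = −(0.901334)(0.811615)(388.0) − (0.901334)(0.584193)(617.2) + (0.433124)(-465.9) = -810.62 m.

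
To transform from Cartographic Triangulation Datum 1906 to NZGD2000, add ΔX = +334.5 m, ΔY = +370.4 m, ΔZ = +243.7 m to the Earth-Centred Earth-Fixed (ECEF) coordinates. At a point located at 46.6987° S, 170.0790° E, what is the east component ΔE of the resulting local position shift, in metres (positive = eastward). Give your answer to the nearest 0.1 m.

ΔE = -422.5 m

At φ = -46.6987°, λ = 170.0790°: sin φ = -0.727757, cos φ = 0.685835, sin λ = 0.172290, cos λ = -0.985046.
ΔE = −sin λ·ΔX + cos λ·ΔY = −(0.172290)·(334.5) + (-0.985046)·(370.4) = -422.49 m.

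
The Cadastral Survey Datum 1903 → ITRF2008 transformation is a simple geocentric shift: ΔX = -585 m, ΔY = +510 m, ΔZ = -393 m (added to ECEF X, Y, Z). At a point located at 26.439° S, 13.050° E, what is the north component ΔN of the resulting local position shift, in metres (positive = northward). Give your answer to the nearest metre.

ΔN = -554 m

At φ = -26.439°, λ = 13.050°: sin φ = -0.445245, cos φ = 0.895409, sin λ = 0.225801, cos λ = 0.974173.
ΔN = −sin φ cos λ·ΔX − sin φ sin λ·ΔY + cos φ·ΔZ = −(-0.445245)(0.974173)(-585) − (-0.445245)(0.225801)(510) + (0.895409)(-393) = -554.36 m.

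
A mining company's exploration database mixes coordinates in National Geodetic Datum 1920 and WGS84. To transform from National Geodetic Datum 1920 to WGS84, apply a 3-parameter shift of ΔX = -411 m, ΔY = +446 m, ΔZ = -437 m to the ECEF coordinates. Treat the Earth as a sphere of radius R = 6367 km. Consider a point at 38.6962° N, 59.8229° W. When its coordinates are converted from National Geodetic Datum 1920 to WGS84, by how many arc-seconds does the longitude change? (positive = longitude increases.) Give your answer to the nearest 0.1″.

Δλ = -5.4″

sin φ = 0.625191, cos φ = 0.780472, sin λ = -0.864476, cos λ = 0.502674.
East component: ΔE = −sin λ·ΔX + cos λ·ΔY = −(-0.864476)(-411) + (0.502674)(446) = -131.11 m.
1° of latitude spans πR/180 = 111125 m; at latitude φ, 1° of longitude spans that × cos φ = 86730.0 m, so Δλ = -131.11 / 86730.0 × 3600 = -5.442″.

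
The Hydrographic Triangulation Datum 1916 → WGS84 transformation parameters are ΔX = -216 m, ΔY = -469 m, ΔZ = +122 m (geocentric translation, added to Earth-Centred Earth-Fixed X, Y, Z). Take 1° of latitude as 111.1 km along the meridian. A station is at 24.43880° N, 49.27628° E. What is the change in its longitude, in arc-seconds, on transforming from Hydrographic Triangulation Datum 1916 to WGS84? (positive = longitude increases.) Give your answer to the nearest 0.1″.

Δλ = -5.1″

sin φ = 0.413721, cos φ = 0.910404, sin λ = 0.757864, cos λ = 0.652412.
East component: ΔE = −sin λ·ΔX + cos λ·ΔY = −(0.757864)(-216) + (0.652412)(-469) = -142.28 m.
1° of latitude spans 111100 m; at latitude φ, 1° of longitude spans that × cos φ = 101145.9 m, so Δλ = -142.28 / 101145.9 × 3600 = -5.064″.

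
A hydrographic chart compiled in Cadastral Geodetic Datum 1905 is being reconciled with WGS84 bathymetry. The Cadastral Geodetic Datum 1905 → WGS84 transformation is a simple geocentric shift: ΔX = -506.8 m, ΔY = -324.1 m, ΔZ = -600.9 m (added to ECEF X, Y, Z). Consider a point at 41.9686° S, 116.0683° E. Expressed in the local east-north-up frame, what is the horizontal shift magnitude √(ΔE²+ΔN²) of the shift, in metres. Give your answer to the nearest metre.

774 m

The local east axis at (φ, λ) is (−sin λ, cos λ, 0), so ΔE = −sin(116.0683°)·(-506.8) + cos(116.0683°)·(-324.1) = 597.67 m.
The local north axis is (−sin φ cos λ, −sin φ sin λ, cos φ), giving ΔN = 148.931 − 194.685 − 446.776 = -492.53 m.
Horizontal magnitude = √(ΔE² + ΔN²) = √(597.67² + (-492.53)²) = 774.46 m.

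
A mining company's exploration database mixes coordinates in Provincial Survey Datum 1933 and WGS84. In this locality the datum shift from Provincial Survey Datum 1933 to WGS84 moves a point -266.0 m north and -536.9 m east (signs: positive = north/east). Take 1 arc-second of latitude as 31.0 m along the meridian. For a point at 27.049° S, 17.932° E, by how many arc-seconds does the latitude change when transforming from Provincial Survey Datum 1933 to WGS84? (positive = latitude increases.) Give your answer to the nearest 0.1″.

Δφ = -8.6″

1″ of latitude = 31.00 m, so Δφ = -266.0 / 31.00 = -8.581″.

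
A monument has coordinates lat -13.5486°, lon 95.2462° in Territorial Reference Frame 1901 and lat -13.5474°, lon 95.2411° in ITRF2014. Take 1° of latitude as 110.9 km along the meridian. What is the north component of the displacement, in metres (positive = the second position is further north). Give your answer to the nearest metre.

ΔN = 133 m

Δφ = -13.5474° − -13.5486° = +0.0012°; Δλ = 95.2411° − 95.2462° = -0.0051°.
ΔN = Δφ × 110900 = 133.1 m; ΔE = Δλ × 110900 × cos(-13.5486°) = -0.0051 × 110900 × 0.972172 = -549.9 m.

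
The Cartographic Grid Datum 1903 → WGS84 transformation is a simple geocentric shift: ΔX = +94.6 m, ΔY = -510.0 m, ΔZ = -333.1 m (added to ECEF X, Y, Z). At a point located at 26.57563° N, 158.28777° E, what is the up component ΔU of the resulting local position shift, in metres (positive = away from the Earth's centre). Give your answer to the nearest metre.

At φ = 26.57563°, λ = 158.28777°: sin φ = 0.447379, cos φ = 0.894345, sin λ = 0.369945, cos λ = -0.929054.
ΔU = cos φ cos λ·ΔX + cos φ sin λ·ΔY + sin φ·ΔZ = (0.894345)(-0.929054)(94.6) + (0.894345)(0.369945)(-510.0) + (0.447379)(-333.1) = -396.36 m.

ΔU = -396 m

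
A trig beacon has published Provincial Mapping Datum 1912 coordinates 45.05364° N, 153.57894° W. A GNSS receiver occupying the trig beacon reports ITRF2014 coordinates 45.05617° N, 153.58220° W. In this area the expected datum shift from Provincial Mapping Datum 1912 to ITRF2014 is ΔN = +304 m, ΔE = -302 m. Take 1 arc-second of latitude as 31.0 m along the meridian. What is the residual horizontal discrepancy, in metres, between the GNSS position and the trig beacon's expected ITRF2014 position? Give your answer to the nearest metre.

50 m

Observed coordinate differences: Δφ = +0.00253°, Δλ = -0.00326°.
Converting to metres (1° lat = 111600 m, cos φ = 0.706444): observed ΔN = 282.3 m, observed ΔE = -257.0 m.
Subtracting the expected shift leaves a residual of 282.3 − (304) = -21.7 m north and -257.0 − (-302) = 45.0 m east.
Residual distance = √((-21.7)² + 45.0²) = 49.9 m.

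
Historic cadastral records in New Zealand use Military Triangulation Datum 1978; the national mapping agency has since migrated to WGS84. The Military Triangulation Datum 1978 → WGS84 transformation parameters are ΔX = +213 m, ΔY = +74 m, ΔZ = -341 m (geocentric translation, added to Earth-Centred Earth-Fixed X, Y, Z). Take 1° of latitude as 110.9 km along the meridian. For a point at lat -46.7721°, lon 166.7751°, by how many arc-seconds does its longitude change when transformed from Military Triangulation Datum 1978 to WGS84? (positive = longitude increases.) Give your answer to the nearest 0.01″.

sin φ = -0.728635, cos φ = 0.684902, sin λ = 0.228774, cos λ = -0.973480.
East component: ΔE = −sin λ·ΔX + cos λ·ΔY = −(0.228774)(213) + (-0.973480)(74) = -120.77 m.
1° of latitude spans 110900 m; at latitude φ, 1° of longitude spans that × cos φ = 75955.6 m, so Δλ = -120.77 / 75955.6 × 3600 = -5.724″.

Δλ = -5.72″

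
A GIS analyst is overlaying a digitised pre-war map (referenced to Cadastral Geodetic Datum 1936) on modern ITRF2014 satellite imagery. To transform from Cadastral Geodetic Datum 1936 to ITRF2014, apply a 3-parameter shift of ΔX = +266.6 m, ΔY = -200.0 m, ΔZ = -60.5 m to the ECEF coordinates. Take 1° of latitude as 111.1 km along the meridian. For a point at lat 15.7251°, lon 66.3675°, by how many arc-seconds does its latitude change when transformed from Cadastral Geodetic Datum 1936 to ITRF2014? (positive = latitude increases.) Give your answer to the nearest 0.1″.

sin φ = 0.271022, cos φ = 0.962573, sin λ = 0.916135, cos λ = 0.400869.
North component: ΔN = −sin φ cos λ·ΔX − sin φ sin λ·ΔY + cos φ·ΔZ = −(0.271022)(0.400869)(266.6) − (0.271022)(0.916135)(-200.0) + (0.962573)(-60.5) = -37.54 m.
1° of latitude spans 111100 m, so Δφ = -37.54 / 111100 × 3600 = -1.216″.

Δφ = -1.2″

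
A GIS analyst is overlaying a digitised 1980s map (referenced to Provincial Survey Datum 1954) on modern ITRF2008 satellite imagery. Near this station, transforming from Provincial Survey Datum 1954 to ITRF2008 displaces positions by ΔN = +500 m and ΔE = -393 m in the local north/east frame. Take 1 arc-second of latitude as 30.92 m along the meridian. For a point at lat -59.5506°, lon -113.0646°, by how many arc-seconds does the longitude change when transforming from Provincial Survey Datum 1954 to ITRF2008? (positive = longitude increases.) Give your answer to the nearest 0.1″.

At latitude -59.5506°, cos φ = 0.506777.
1″ of longitude at this latitude = 30.92 × cos φ = 15.6696 m, so Δλ = -393.0 / 15.6696 = -25.080″.

Δλ = -25.1″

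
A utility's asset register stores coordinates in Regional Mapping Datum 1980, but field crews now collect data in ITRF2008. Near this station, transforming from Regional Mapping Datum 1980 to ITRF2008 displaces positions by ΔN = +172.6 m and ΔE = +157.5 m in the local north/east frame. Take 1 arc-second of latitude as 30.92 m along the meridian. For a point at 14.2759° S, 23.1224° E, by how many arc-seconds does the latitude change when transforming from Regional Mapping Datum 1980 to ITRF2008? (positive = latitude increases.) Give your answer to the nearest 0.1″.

Δφ = 5.6″

1″ of latitude = 30.92 m, so Δφ = 172.6 / 30.92 = 5.582″.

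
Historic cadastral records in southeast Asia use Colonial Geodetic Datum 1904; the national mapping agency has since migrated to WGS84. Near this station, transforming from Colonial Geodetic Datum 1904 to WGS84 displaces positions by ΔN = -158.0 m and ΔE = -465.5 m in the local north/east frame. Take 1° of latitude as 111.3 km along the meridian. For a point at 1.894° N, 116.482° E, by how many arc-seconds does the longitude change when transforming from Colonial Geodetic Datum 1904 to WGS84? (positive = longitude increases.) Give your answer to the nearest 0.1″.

At latitude 1.894°, cos φ = 0.999454.
1° of longitude at this latitude = 111.3 × cos φ = 111.24 km, so Δλ = -465.5 / 111239.2 = -0.0041847° = -15.065″.

Δλ = -15.1″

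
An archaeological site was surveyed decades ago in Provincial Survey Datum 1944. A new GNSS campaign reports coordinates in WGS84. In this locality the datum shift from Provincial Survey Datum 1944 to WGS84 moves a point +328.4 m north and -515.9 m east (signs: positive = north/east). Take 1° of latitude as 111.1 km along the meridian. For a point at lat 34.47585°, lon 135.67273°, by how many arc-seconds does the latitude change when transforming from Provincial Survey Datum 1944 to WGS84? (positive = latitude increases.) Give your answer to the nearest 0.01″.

Δφ = 10.64″

1° of latitude = 111.1 km, so Δφ = 328.4 / 111100 = 0.0029559° = 10.641″.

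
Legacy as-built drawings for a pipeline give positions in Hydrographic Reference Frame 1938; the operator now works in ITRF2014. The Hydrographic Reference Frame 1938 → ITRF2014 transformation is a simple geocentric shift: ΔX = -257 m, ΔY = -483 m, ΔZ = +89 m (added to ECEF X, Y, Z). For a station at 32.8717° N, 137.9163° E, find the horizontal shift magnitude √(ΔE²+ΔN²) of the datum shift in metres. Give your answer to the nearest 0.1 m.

550.7 m

At φ = 32.8717°, λ = 137.9163°: sin φ = 0.542760, cos φ = 0.839888, sin λ = 0.670216, cos λ = -0.742167.
ΔE = −sin λ·ΔX + cos λ·ΔY = −(0.670216)·(-257) + (-0.742167)·(-483) = 530.71 m.
ΔN = −sin φ cos λ·ΔX − sin φ sin λ·ΔY + cos φ·ΔZ = −(0.542760)(-0.742167)(-257) − (0.542760)(0.670216)(-483) + (0.839888)(89) = 146.92 m.
Horizontal magnitude = √(ΔE² + ΔN²) = √(530.71² + 146.92²) = 550.67 m.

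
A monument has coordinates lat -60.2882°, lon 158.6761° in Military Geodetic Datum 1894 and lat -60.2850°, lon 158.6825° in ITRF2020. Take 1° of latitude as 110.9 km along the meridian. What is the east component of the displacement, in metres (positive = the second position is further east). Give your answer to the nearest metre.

ΔE = 352 m

Δφ = -60.2850° − -60.2882° = +0.0032°; Δλ = 158.6825° − 158.6761° = +0.0064°.
ΔN = Δφ × 110900 = 354.9 m; ΔE = Δλ × 110900 × cos(-60.2882°) = +0.0064 × 110900 × 0.495638 = 351.8 m.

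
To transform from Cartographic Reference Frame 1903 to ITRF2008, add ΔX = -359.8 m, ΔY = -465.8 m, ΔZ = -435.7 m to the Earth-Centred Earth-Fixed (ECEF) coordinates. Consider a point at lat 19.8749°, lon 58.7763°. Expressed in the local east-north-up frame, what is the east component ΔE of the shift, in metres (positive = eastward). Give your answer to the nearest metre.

At φ = 19.8749°, λ = 58.7763°: sin φ = 0.339968, cos φ = 0.940437, sin λ = 0.855150, cos λ = 0.518381.
ΔE = −sin λ·ΔX + cos λ·ΔY = −(0.855150)·(-359.8) + (0.518381)·(-465.8) = 66.22 m.

ΔE = 66 m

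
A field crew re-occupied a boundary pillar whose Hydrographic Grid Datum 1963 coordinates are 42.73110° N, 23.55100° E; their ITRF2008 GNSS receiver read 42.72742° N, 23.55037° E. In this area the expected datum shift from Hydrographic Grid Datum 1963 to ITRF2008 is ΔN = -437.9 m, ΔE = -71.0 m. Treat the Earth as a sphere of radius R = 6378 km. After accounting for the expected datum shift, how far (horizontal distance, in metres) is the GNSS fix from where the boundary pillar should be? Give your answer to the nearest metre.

Observed coordinate differences: Δφ = -0.00368°, Δλ = -0.00063°.
Converting to metres (1° lat = 111317 m, cos φ = 0.734546): observed ΔN = -409.6 m, observed ΔE = -51.5 m.
Subtracting the expected shift leaves a residual of -409.6 − (-437.9) = 28.3 m north and -51.5 − (-71.0) = 19.5 m east.
Residual distance = √(28.3² + 19.5²) = 34.3 m.

34 m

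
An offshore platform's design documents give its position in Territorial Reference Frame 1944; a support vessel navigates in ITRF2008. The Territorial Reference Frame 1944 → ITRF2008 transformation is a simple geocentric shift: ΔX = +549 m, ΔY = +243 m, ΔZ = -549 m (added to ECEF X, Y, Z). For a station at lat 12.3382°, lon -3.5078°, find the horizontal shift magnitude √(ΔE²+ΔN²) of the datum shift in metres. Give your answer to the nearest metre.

At φ = 12.3382°, λ = -3.5078°: sin φ = 0.213682, cos φ = 0.976903, sin λ = -0.061184, cos λ = 0.998126.
ΔE = −sin λ·ΔX + cos λ·ΔY = −(-0.061184)·(549) + (0.998126)·(243) = 276.13 m.
ΔN = −sin φ cos λ·ΔX − sin φ sin λ·ΔY + cos φ·ΔZ = −(0.213682)(0.998126)(549) − (0.213682)(-0.061184)(243) + (0.976903)(-549) = -650.23 m.
Horizontal magnitude = √(ΔE² + ΔN²) = √(276.13² + (-650.23)²) = 706.44 m.

706 m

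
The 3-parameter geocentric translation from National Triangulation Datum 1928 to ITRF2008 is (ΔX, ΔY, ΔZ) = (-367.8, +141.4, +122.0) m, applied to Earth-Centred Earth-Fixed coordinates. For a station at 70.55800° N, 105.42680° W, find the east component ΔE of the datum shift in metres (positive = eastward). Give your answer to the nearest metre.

ΔE = -392 m

At φ = 70.55800°, λ = -105.42680°: sin φ = 0.942979, cos φ = 0.332852, sin λ = -0.963971, cos λ = -0.266007.
ΔE = −sin λ·ΔX + cos λ·ΔY = −(-0.963971)·(-367.8) + (-0.266007)·(141.4) = -392.16 m.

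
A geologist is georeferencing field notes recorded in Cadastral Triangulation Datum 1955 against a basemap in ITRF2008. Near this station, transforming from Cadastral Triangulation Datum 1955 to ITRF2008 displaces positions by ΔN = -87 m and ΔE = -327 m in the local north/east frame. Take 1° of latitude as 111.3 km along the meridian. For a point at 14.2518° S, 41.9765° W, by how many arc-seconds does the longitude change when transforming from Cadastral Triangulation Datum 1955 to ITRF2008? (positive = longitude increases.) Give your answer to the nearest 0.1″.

Δλ = -10.9″

At latitude -14.2518°, cos φ = 0.969223.
1° of longitude at this latitude = 111.3 × cos φ = 107.87 km, so Δλ = -327.0 / 107874.5 = -0.0030313° = -10.913″.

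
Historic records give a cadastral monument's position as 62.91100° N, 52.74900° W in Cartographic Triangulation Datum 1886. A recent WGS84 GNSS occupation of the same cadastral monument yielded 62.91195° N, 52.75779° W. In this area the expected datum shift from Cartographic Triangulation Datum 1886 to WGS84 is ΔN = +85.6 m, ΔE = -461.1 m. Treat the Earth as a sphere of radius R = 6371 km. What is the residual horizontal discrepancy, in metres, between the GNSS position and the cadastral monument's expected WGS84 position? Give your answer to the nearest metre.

Observed coordinate differences: Δφ = +0.00095°, Δλ = -0.00879°.
Converting to metres (1° lat = 111195 m, cos φ = 0.455374): observed ΔN = 105.6 m, observed ΔE = -445.1 m.
Subtracting the expected shift leaves a residual of 105.6 − (85.6) = 20.0 m north and -445.1 − (-461.1) = 16.0 m east.
Residual distance = √(20.0² + 16.0²) = 25.6 m.

26 m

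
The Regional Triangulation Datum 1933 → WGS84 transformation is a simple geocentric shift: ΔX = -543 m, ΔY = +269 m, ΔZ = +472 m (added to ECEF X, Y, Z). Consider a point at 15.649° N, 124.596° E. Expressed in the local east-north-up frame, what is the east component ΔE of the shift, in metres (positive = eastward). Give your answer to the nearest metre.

ΔE = 294 m

At φ = 15.649°, λ = 124.596°: sin φ = 0.269743, cos φ = 0.962932, sin λ = 0.823176, cos λ = -0.567786.
ΔE = −sin λ·ΔX + cos λ·ΔY = −(0.823176)·(-543) + (-0.567786)·(269) = 294.25 m.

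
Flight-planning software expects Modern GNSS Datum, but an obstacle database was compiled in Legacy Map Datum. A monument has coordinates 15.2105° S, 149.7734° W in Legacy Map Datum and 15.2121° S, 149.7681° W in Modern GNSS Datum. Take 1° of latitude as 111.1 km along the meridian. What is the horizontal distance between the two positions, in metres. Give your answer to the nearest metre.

595 m

Δφ = -15.2121° − -15.2105° = -0.0016°; Δλ = -149.7681° − -149.7734° = +0.0053°.
ΔN = Δφ × 111100 = -177.8 m; ΔE = Δλ × 111100 × cos(-15.2105°) = +0.0053 × 111100 × 0.964968 = 568.2 m.
Distance = √(ΔE² + ΔN²) = √(568.2² + (-177.8)²) = 595.4 m.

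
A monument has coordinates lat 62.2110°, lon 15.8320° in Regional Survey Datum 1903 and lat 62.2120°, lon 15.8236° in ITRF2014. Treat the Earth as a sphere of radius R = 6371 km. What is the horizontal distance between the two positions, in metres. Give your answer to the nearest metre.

Δφ = 62.2120° − 62.2110° = +0.0010°; Δλ = 15.8236° − 15.8320° = -0.0084°.
1° along a meridian = πR/180 = 111195 m.
ΔN = Δφ × 111195 = 111.2 m; ΔE = Δλ × 111195 × cos(62.2110°) = -0.0084 × 111195 × 0.466217 = -435.5 m.
Distance = √(ΔE² + ΔN²) = √((-435.5)² + 111.2²) = 449.4 m.

449 m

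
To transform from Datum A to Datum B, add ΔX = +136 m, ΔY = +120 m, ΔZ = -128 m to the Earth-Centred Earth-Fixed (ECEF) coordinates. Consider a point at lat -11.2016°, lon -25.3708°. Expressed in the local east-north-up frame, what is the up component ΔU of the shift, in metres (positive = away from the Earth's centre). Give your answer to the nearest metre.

ΔU = 95 m

At φ = -11.2016°, λ = -25.3708°: sin φ = -0.194262, cos φ = 0.980950, sin λ = -0.428475, cos λ = 0.903554.
ΔU = cos φ cos λ·ΔX + cos φ sin λ·ΔY + sin φ·ΔZ = (0.980950)(0.903554)(136) + (0.980950)(-0.428475)(120) + (-0.194262)(-128) = 94.97 m.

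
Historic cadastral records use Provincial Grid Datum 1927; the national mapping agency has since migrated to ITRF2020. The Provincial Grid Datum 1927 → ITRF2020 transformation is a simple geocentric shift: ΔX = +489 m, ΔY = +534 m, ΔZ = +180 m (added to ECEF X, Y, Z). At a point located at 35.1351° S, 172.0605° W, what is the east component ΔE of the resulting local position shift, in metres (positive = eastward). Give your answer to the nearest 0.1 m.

ΔE = -461.3 m

The local east axis at (φ, λ) is (−sin λ, cos λ, 0), so ΔE = −sin(-172.0605°)·489 + cos(-172.0605°)·534 = -461.34 m.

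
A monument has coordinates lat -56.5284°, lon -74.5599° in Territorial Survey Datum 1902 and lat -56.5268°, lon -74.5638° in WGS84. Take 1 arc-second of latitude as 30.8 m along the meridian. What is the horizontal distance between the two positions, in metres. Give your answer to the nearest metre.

Δφ = -56.5268° − -56.5284° = +0.0016°; Δλ = -74.5638° − -74.5599° = -0.0039°.
1° of latitude = 3600 × 30.80 = 110880 m.
ΔN = Δφ × 110880 = 177.4 m; ΔE = Δλ × 110880 × cos(-56.5284°) = -0.0039 × 110880 × 0.551524 = -238.5 m.
Distance = √(ΔE² + ΔN²) = √((-238.5)² + 177.4²) = 297.2 m.

297 m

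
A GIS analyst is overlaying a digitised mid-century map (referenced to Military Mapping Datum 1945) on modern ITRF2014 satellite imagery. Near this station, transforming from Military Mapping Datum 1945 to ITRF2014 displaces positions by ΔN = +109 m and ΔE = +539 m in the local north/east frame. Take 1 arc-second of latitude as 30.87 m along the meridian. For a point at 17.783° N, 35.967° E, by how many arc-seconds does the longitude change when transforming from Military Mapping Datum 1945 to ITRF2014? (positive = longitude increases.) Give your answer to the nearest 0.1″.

Δλ = 18.3″

At latitude 17.783°, cos φ = 0.952220.
1″ of longitude at this latitude = 30.87 × cos φ = 29.3950 m, so Δλ = 539.0 / 29.3950 = 18.336″.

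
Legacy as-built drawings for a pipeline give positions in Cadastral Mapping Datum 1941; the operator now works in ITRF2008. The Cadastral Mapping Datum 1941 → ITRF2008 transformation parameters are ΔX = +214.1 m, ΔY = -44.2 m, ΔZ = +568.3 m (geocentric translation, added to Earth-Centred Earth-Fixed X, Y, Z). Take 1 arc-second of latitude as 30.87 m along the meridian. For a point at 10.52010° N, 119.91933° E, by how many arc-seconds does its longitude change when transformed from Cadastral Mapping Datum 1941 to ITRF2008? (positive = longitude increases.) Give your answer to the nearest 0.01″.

Δλ = -5.39″

sin φ = 0.182580, cos φ = 0.983191, sin λ = 0.866729, cos λ = -0.498780.
East component: ΔE = −sin λ·ΔX + cos λ·ΔY = −(0.866729)(214.1) + (-0.498780)(-44.2) = -163.52 m.
1° of latitude spans 3600 × 30.87 = 111132 m; at latitude φ, 1° of longitude spans that × cos φ = 109264.0 m, so Δλ = -163.52 / 109264.0 × 3600 = -5.388″.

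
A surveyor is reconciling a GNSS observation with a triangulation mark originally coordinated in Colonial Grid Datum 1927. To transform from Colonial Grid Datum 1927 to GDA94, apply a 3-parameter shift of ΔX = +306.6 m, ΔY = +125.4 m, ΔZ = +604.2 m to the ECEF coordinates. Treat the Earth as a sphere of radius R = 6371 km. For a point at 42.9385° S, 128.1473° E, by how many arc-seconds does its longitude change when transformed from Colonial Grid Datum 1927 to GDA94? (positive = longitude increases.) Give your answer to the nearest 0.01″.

sin φ = -0.681213, cos φ = 0.732085, sin λ = 0.786425, cos λ = -0.617685.
East component: ΔE = −sin λ·ΔX + cos λ·ΔY = −(0.786425)(306.6) + (-0.617685)(125.4) = -318.58 m.
1° of latitude spans πR/180 = 111195 m; at latitude φ, 1° of longitude spans that × cos φ = 81404.2 m, so Δλ = -318.58 / 81404.2 × 3600 = -14.089″.

Δλ = -14.09″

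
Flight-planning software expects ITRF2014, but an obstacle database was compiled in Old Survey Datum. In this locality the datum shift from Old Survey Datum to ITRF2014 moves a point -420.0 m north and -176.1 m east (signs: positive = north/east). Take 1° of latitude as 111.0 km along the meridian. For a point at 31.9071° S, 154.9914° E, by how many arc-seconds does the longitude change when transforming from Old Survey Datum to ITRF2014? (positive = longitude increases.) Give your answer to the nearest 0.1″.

Δλ = -6.7″

At latitude -31.9071°, cos φ = 0.848906.
1° of longitude at this latitude = 111.0 × cos φ = 94.23 km, so Δλ = -176.1 / 94228.6 = -0.0018689° = -6.728″.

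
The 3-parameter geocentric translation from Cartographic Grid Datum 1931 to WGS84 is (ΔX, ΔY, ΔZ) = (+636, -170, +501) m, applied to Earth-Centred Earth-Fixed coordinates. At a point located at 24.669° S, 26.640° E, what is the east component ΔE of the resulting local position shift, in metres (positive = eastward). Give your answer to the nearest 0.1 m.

At φ = -24.669°, λ = 26.640°: sin φ = -0.417375, cos φ = 0.908734, sin λ = 0.448383, cos λ = 0.893841.
ΔE = −sin λ·ΔX + cos λ·ΔY = −(0.448383)·(636) + (0.893841)·(-170) = -437.12 m.

ΔE = -437.1 m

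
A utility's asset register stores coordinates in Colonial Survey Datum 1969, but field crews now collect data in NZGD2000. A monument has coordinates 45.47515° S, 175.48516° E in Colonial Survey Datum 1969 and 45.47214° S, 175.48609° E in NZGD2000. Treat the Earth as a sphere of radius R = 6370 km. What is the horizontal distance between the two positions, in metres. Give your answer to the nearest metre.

Δφ = -45.47214° − -45.47515° = +0.00301°; Δλ = 175.48609° − 175.48516° = +0.00093°.
1° along a meridian = πR/180 = 111177 m.
ΔN = Δφ × 111177 = 334.6 m; ΔE = Δλ × 111177 × cos(-45.47515°) = +0.00093 × 111177 × 0.701219 = 72.5 m.
Distance = √(ΔE² + ΔN²) = √(72.5² + 334.6²) = 342.4 m.

342 m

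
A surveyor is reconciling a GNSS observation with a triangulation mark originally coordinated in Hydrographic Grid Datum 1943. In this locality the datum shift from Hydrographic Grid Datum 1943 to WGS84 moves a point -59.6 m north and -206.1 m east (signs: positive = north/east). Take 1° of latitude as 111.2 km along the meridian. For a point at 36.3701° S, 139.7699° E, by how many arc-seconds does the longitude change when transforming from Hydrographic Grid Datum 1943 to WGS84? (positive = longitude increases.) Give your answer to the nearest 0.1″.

At latitude -36.3701°, cos φ = 0.805203.
1° of longitude at this latitude = 111.2 × cos φ = 89.54 km, so Δλ = -206.1 / 89538.6 = -0.0023018° = -8.286″.

Δλ = -8.3″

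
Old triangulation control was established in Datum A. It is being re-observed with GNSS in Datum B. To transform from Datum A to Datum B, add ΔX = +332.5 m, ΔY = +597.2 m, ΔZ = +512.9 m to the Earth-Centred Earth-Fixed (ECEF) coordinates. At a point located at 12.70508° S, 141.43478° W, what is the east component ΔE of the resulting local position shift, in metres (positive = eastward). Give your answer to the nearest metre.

The local east axis at (φ, λ) is (−sin λ, cos λ, 0), so ΔE = −sin(-141.43478°)·332.5 + cos(-141.43478°)·597.2 = -259.67 m.

ΔE = -260 m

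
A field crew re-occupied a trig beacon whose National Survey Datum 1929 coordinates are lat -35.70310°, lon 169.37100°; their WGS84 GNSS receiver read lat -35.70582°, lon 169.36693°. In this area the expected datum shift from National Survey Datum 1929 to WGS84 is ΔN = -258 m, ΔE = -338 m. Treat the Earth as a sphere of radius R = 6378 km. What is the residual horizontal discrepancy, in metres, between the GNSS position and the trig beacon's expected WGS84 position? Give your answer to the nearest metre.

54 m

Observed coordinate differences: Δφ = -0.00272°, Δλ = -0.00407°.
Converting to metres (1° lat = 111317 m, cos φ = 0.812052): observed ΔN = -302.8 m, observed ΔE = -367.9 m.
Subtracting the expected shift leaves a residual of -302.8 − (-258) = -44.8 m north and -367.9 − (-338) = -29.9 m east.
Residual distance = √((-44.8)² + (-29.9)²) = 53.9 m.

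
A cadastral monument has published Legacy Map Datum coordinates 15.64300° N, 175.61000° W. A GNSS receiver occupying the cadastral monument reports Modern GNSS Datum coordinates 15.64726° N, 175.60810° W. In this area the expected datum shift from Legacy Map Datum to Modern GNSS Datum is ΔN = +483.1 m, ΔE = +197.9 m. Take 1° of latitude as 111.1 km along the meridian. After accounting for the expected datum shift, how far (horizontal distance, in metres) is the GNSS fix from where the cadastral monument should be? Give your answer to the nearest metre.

11 m

Observed coordinate differences: Δφ = +0.00426°, Δλ = +0.00190°.
Converting to metres (1° lat = 111100 m, cos φ = 0.962960): observed ΔN = 473.3 m, observed ΔE = 203.3 m.
Subtracting the expected shift leaves a residual of 473.3 − (483.1) = -9.8 m north and 203.3 − (197.9) = 5.4 m east.
Residual distance = √((-9.8)² + 5.4²) = 11.2 m.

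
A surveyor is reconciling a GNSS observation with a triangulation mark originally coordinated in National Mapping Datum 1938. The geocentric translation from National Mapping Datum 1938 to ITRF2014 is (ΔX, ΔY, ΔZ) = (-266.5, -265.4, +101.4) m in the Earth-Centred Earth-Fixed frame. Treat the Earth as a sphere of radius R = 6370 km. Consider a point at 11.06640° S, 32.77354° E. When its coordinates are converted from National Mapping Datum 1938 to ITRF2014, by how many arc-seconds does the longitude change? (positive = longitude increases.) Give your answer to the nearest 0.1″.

Δλ = -2.6″

sin φ = -0.191946, cos φ = 0.981405, sin λ = 0.541320, cos λ = 0.840817.
East component: ΔE = −sin λ·ΔX + cos λ·ΔY = −(0.541320)(-266.5) + (0.840817)(-265.4) = -78.89 m.
1° of latitude spans πR/180 = 111177 m; at latitude φ, 1° of longitude spans that × cos φ = 109110.2 m, so Δλ = -78.89 / 109110.2 × 3600 = -2.603″.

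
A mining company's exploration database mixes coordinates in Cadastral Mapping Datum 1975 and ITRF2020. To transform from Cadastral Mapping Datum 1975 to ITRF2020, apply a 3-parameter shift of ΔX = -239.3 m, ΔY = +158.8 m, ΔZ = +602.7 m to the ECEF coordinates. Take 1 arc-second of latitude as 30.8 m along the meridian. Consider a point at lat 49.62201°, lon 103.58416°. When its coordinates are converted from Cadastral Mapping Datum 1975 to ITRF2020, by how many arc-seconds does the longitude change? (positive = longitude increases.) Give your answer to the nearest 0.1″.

Δλ = 9.8″

sin φ = 0.761787, cos φ = 0.647827, sin λ = 0.972026, cos λ = -0.234873.
East component: ΔE = −sin λ·ΔX + cos λ·ΔY = −(0.972026)(-239.3) + (-0.234873)(158.8) = 195.31 m.
1° of latitude spans 3600 × 30.80 = 110880 m; at latitude φ, 1° of longitude spans that × cos φ = 71831.1 m, so Δλ = 195.31 / 71831.1 × 3600 = 9.788″.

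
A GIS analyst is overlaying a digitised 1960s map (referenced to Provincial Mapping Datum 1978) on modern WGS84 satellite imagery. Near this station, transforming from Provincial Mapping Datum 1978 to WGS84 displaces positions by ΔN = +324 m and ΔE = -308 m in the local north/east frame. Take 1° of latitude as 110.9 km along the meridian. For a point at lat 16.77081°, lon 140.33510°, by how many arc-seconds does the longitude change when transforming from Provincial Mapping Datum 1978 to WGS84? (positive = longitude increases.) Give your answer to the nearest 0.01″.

Δλ = -10.44″

At latitude 16.77081°, cos φ = 0.957467.
1° of longitude at this latitude = 110.9 × cos φ = 106.18 km, so Δλ = -308.0 / 106183.0 = -0.0029007° = -10.442″.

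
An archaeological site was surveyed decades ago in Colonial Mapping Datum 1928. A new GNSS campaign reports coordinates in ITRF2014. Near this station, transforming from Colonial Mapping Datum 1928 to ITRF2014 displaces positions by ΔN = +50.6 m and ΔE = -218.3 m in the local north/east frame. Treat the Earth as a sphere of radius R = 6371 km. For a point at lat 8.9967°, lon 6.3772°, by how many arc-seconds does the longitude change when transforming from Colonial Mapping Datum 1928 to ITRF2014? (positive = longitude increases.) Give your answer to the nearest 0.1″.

At latitude 8.9967°, cos φ = 0.987697.
One radian of longitude at latitude φ spans R cos φ, so Δλ = ΔE / (R cos φ) = -218.3 / (6371000 × 0.987697) = -3.4691e-05 rad = -7.156″.

Δλ = -7.2″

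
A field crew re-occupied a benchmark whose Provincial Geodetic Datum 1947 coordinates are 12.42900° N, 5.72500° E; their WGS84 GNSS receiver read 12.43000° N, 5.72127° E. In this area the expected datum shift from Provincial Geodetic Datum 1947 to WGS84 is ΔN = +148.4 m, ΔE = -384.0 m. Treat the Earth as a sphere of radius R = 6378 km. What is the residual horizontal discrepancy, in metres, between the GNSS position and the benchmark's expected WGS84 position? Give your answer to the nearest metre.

Observed coordinate differences: Δφ = +0.00100°, Δλ = -0.00373°.
Converting to metres (1° lat = 111317 m, cos φ = 0.976563): observed ΔN = 111.3 m, observed ΔE = -405.5 m.
Subtracting the expected shift leaves a residual of 111.3 − (148.4) = -37.1 m north and -405.5 − (-384.0) = -21.5 m east.
Residual distance = √((-37.1)² + (-21.5)²) = 42.9 m.

43 m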